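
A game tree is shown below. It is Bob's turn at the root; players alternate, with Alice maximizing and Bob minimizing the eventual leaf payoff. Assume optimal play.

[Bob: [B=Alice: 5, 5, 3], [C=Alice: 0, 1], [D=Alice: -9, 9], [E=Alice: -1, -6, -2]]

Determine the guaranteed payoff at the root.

B (Alice): max(5, 5, 3) = 5
C (Alice): max(0, 1) = 1
D (Alice): max(-9, 9) = 9
E (Alice): max(-1, -6, -2) = -1
Root (Bob): min(5, 1, 9, -1) = -1

-1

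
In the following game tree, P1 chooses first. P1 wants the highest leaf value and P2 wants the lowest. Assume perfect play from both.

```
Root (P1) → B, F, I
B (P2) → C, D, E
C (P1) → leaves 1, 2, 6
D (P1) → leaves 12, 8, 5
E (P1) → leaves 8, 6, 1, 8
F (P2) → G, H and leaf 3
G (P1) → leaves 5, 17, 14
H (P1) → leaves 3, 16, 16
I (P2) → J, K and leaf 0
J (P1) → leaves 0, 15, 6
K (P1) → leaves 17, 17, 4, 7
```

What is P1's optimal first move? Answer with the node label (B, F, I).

B

C (P1): max(1, 2, 6) = 6
D (P1): max(12, 8, 5) = 12
E (P1): max(8, 6, 1, 8) = 8
B (P2): min(6, 12, 8) = 6
G (P1): max(5, 17, 14) = 17
H (P1): max(3, 16, 16) = 16
F (P2): min(17, 16, 3) = 3
J (P1): max(0, 15, 6) = 15
K (P1): max(17, 17, 4, 7) = 17
I (P2): min(15, 17, 0) = 0
Root (P1): max(6, 3, 0) = 6
P1 picks the child with the highest value: B (value 6).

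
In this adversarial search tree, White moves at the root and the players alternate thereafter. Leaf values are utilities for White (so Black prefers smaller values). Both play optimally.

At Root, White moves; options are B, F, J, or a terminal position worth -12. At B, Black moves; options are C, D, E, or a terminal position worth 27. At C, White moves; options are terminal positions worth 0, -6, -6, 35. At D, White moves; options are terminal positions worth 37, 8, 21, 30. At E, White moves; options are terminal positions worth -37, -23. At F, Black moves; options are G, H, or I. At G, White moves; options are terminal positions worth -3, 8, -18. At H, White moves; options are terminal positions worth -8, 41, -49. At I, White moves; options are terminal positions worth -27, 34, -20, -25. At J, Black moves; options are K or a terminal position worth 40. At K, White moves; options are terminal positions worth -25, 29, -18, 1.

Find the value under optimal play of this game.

C (White): max(0, -6, -6, 35) = 35
D (White): max(37, 8, 21, 30) = 37
E (White): max(-37, -23) = -23
B (Black): min(35, 37, -23, 27) = -23
G (White): max(-3, 8, -18) = 8
H (White): max(-8, 41, -49) = 41
I (White): max(-27, 34, -20, -25) = 34
F (Black): min(8, 41, 34) = 8
K (White): max(-25, 29, -18, 1) = 29
J (Black): min(29, 40) = 29
Root (White): max(-23, 8, 29, -12) = 29

29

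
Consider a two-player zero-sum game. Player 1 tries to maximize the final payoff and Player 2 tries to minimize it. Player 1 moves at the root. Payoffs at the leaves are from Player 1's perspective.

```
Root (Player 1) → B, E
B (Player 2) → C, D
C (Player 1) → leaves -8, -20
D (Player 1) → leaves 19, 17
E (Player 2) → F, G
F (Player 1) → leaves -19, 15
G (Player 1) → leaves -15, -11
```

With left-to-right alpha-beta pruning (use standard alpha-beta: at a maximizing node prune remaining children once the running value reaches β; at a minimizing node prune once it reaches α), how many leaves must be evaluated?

C [α=-∞,β=+∞]: v=-8
D [α=-∞,β=-8]: v=19 after child 1 ≥ β → β-cutoff, skip 1
B [α=-∞,β=+∞]: v=-8
F [α=-8,β=+∞]: v=15
G [α=-8,β=15]: v=-11
E [α=-8,β=+∞]: v=-11
Root [α=-∞,β=+∞]: v=-8
Leaves evaluated: 7 of 8.

7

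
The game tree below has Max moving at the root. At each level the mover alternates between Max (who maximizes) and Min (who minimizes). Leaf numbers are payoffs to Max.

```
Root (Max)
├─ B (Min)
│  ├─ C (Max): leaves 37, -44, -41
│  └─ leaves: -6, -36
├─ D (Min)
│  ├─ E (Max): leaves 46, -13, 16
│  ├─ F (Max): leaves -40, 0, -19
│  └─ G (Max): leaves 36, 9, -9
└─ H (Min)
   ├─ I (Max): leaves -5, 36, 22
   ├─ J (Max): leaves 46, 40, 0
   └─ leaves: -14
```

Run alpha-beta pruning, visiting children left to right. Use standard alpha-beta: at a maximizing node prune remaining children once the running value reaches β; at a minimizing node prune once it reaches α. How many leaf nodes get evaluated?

17

C [α=-∞,β=+∞]: v=37
B [α=-∞,β=+∞]: v=-36
E [α=-36,β=+∞]: v=46
F [α=-36,β=46]: v=0
G [α=-36,β=0]: v=36 after child 1 ≥ β → β-cutoff, skip 2
D [α=-36,β=+∞]: v=0
I [α=0,β=+∞]: v=36
J [α=0,β=36]: v=46 after child 1 ≥ β → β-cutoff, skip 2
H [α=0,β=+∞]: v=-14
Root [α=-∞,β=+∞]: v=0
Leaves evaluated: 17 of 21.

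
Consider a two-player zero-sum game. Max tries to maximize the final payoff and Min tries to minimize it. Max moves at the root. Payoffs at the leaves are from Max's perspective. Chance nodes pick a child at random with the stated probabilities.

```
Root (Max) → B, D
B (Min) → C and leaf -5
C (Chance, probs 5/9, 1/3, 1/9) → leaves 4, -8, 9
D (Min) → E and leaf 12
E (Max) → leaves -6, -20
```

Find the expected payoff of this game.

-5

C (Chance): 5/9·4 + 1/3·-8 + 1/9·9 = 0.56
B (Min): min(0.56, -5) = -5
E (Max): max(-6, -20) = -6
D (Min): min(-6, 12) = -6
Root (Max): max(-5, -6) = -5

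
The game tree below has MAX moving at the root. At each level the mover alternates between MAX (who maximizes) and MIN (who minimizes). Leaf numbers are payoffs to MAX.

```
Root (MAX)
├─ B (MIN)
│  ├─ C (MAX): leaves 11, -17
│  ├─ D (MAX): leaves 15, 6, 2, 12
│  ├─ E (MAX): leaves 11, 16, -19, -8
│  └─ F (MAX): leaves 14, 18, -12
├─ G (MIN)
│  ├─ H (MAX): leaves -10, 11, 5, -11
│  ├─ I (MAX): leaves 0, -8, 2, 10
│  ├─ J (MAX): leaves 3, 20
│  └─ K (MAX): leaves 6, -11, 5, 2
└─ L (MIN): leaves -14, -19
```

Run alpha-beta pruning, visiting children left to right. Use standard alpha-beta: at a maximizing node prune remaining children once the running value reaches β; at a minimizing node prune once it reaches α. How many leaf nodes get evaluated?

C [α=-∞,β=+∞]: v=11
D [α=-∞,β=11]: v=15 after child 1 ≥ β → β-cutoff, skip 3
E [α=-∞,β=11]: v=11 after child 1 ≥ β → β-cutoff, skip 3
F [α=-∞,β=11]: v=14 after child 1 ≥ β → β-cutoff, skip 2
B [α=-∞,β=+∞]: v=11
H [α=11,β=+∞]: v=11
G [α=11,β=+∞]: v=11 after child 1 ≤ α → α-cutoff, skip 3
L [α=11,β=+∞]: v=-14 after child 1 ≤ α → α-cutoff, skip 1
Root [α=-∞,β=+∞]: v=11
Leaves evaluated: 10 of 29.

10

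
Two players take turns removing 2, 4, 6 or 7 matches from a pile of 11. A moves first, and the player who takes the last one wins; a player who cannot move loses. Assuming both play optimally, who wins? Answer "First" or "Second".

Mark each pile size as W (mover wins) or L (mover loses):
i:   0  1  2  3  4  5  6  7  8  9 10 11
     L  L  W  W  W  W  W  W  W  L  L  W
Position 11 is W, so the first player wins.

First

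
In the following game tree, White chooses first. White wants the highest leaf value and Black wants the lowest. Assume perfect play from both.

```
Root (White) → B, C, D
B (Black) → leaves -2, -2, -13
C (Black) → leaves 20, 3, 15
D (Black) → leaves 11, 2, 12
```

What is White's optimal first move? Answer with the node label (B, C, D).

C

B (Black): min(-2, -2, -13) = -13
C (Black): min(20, 3, 15) = 3
D (Black): min(11, 2, 12) = 2
Root (White): max(-13, 3, 2) = 3
White picks the child with the highest value: C (value 3).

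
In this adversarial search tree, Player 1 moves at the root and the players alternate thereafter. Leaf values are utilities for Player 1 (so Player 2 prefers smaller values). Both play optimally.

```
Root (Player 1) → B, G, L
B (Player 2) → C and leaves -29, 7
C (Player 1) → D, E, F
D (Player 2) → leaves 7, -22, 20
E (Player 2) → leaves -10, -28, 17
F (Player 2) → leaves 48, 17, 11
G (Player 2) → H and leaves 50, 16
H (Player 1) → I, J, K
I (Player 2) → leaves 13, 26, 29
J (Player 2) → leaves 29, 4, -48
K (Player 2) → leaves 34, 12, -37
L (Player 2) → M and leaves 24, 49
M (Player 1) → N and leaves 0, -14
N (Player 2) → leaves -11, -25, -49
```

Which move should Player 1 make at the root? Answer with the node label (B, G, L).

G

D (Player 2): min(7, -22, 20) = -22
E (Player 2): min(-10, -28, 17) = -28
F (Player 2): min(48, 17, 11) = 11
C (Player 1): max(-22, -28, 11) = 11
B (Player 2): min(11, -29, 7) = -29
I (Player 2): min(13, 26, 29) = 13
J (Player 2): min(29, 4, -48) = -48
K (Player 2): min(34, 12, -37) = -37
H (Player 1): max(13, -48, -37) = 13
G (Player 2): min(13, 50, 16) = 13
N (Player 2): min(-11, -25, -49) = -49
M (Player 1): max(-49, 0, -14) = 0
L (Player 2): min(0, 24, 49) = 0
Root (Player 1): max(-29, 13, 0) = 13
Player 1 picks the child with the highest value: G (value 13).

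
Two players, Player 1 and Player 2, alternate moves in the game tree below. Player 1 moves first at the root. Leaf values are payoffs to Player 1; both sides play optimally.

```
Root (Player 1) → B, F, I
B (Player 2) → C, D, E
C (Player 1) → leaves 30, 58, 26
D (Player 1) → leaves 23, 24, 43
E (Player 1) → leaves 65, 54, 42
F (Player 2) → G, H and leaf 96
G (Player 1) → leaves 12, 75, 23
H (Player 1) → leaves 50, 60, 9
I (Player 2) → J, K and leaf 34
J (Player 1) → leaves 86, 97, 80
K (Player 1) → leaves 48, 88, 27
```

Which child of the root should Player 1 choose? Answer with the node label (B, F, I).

F

C (Player 1): max(30, 58, 26) = 58
D (Player 1): max(23, 24, 43) = 43
E (Player 1): max(65, 54, 42) = 65
B (Player 2): min(58, 43, 65) = 43
G (Player 1): max(12, 75, 23) = 75
H (Player 1): max(50, 60, 9) = 60
F (Player 2): min(75, 60, 96) = 60
J (Player 1): max(86, 97, 80) = 97
K (Player 1): max(48, 88, 27) = 88
I (Player 2): min(97, 88, 34) = 34
Root (Player 1): max(43, 60, 34) = 60
Player 1 picks the child with the highest value: F (value 60).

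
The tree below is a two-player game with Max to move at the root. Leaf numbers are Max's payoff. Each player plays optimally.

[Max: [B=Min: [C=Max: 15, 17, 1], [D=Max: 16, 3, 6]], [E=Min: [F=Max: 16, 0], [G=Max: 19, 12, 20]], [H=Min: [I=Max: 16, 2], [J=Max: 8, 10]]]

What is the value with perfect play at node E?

F: max(16, 0) = 16
G: max(19, 12, 20) = 20
E: min(16, 20) = 16

16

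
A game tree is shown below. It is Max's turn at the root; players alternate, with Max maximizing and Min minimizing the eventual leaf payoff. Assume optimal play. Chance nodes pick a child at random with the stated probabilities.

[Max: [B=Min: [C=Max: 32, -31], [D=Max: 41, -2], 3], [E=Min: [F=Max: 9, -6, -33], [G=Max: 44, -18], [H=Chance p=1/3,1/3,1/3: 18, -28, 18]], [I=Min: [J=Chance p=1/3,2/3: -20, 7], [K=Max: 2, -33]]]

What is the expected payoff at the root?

3

C (Max): max(32, -31) = 32
D (Max): max(41, -2) = 41
B (Min): min(32, 41, 3) = 3
F (Max): max(9, -6, -33) = 9
G (Max): max(44, -18) = 44
H (Chance): 1/3·18 + 1/3·-28 + 1/3·18 = 2.67
E (Min): min(9, 44, 2.67) = 2.67
J (Chance): 1/3·-20 + 2/3·7 = -2
K (Max): max(2, -33) = 2
I (Min): min(-2, 2) = -2
Root (Max): max(3, 2.67, -2) = 3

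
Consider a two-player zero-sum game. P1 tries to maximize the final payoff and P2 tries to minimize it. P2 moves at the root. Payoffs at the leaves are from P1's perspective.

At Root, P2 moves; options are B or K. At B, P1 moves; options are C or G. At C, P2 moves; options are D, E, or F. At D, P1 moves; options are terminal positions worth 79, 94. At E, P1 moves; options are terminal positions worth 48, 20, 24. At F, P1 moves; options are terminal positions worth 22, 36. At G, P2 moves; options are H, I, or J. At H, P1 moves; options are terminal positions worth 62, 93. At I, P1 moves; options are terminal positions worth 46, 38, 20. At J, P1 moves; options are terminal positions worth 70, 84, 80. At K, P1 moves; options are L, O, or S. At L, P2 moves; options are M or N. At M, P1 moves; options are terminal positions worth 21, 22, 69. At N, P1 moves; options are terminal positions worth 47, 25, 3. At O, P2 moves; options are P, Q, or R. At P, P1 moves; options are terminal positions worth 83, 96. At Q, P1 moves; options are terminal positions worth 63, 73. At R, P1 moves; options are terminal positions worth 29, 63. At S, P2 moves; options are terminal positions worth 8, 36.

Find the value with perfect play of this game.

46

D (P1): max(79, 94) = 94
E (P1): max(48, 20, 24) = 48
F (P1): max(22, 36) = 36
C (P2): min(94, 48, 36) = 36
H (P1): max(62, 93) = 93
I (P1): max(46, 38, 20) = 46
J (P1): max(70, 84, 80) = 84
G (P2): min(93, 46, 84) = 46
B (P1): max(36, 46) = 46
M (P1): max(21, 22, 69) = 69
N (P1): max(47, 25, 3) = 47
L (P2): min(69, 47) = 47
P (P1): max(83, 96) = 96
Q (P1): max(63, 73) = 73
R (P1): max(29, 63) = 63
O (P2): min(96, 73, 63) = 63
S (P2): min(8, 36) = 8
K (P1): max(47, 63, 8) = 63
Root (P2): min(46, 63) = 46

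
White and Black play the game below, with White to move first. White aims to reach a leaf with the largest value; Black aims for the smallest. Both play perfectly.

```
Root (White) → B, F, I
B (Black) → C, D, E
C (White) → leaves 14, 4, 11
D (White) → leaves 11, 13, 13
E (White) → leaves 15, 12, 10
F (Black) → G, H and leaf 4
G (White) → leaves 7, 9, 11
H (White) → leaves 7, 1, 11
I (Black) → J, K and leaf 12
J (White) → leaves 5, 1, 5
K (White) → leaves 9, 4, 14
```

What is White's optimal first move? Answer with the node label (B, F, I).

C (White): max(14, 4, 11) = 14
D (White): max(11, 13, 13) = 13
E (White): max(15, 12, 10) = 15
B (Black): min(14, 13, 15) = 13
G (White): max(7, 9, 11) = 11
H (White): max(7, 1, 11) = 11
F (Black): min(11, 11, 4) = 4
J (White): max(5, 1, 5) = 5
K (White): max(9, 4, 14) = 14
I (Black): min(5, 14, 12) = 5
Root (White): max(13, 4, 5) = 13
White picks the child with the highest value: B (value 13).

B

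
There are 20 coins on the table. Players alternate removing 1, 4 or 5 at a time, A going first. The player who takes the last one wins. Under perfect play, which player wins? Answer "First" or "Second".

First

Mark each pile size as W (mover wins) or L (mover loses):
i:   0  1  2  3  4  5  6  7  8  9 10 11 12 13 14 15 16 17 18 19 20
     L  W  L  W  W  W  W  W  L  W  L  W  W  W  W  W  L  W  L  W  W
Position 20 is W, so the first player wins.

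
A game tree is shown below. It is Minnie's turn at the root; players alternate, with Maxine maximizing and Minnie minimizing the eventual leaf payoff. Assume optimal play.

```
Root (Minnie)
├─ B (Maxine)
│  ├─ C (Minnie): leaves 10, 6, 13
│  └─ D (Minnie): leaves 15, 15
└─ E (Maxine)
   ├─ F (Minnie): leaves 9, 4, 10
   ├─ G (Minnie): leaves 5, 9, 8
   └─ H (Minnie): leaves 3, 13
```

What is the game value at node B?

15

C: min(10, 6, 13) = 6
D: min(15, 15) = 15
B: max(6, 15) = 15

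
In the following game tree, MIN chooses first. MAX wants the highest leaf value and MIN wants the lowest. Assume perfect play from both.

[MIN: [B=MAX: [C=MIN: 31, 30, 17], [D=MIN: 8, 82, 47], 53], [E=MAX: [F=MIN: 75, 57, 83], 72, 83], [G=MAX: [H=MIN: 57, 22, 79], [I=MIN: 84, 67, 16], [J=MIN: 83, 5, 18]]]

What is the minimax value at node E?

F: min(75, 57, 83) = 57
E: max(57, 72, 83) = 83

83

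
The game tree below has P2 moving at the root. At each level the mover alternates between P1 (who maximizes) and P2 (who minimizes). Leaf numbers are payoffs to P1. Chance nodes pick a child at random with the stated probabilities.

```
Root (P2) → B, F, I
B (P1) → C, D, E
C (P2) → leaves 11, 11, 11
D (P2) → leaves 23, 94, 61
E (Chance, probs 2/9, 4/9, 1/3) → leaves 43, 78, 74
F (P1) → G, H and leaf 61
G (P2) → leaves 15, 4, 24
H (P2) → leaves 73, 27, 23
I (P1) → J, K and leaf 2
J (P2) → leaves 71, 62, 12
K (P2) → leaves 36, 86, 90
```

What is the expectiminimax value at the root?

36

C (P2): min(11, 11, 11) = 11
D (P2): min(23, 94, 61) = 23
E (Chance): 2/9·43 + 4/9·78 + 1/3·74 = 68.89
B (P1): max(11, 23, 68.89) = 68.89
G (P2): min(15, 4, 24) = 4
H (P2): min(73, 27, 23) = 23
F (P1): max(4, 23, 61) = 61
J (P2): min(71, 62, 12) = 12
K (P2): min(36, 86, 90) = 36
I (P1): max(12, 36, 2) = 36
Root (P2): min(68.89, 61, 36) = 36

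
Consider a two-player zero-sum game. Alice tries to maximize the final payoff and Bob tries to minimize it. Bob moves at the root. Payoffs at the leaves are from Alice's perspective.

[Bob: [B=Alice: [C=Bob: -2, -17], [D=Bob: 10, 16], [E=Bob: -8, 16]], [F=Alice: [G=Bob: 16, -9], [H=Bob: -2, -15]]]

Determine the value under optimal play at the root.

-9

C (Bob): min(-2, -17) = -17
D (Bob): min(10, 16) = 10
E (Bob): min(-8, 16) = -8
B (Alice): max(-17, 10, -8) = 10
G (Bob): min(16, -9) = -9
H (Bob): min(-2, -15) = -15
F (Alice): max(-9, -15) = -9
Root (Bob): min(10, -9) = -9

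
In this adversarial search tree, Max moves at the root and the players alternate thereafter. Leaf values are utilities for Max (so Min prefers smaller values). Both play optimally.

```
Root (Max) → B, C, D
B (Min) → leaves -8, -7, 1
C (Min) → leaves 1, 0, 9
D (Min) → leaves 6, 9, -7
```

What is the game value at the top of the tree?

B (Min): min(-8, -7, 1) = -8
C (Min): min(1, 0, 9) = 0
D (Min): min(6, 9, -7) = -7
Root (Max): max(-8, 0, -7) = 0

0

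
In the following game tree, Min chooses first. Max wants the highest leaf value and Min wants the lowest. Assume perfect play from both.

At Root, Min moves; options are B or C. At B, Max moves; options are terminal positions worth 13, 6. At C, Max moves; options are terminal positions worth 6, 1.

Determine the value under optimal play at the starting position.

6

B (Max): max(13, 6) = 13
C (Max): max(6, 1) = 6
Root (Min): min(13, 6) = 6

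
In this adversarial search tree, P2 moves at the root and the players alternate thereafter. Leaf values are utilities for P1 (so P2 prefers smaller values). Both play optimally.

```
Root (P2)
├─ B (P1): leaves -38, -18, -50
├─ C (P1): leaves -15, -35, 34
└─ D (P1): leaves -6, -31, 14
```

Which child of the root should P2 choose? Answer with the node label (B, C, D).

B

B (P1): max(-38, -18, -50) = -18
C (P1): max(-15, -35, 34) = 34
D (P1): max(-6, -31, 14) = 14
Root (P2): min(-18, 34, 14) = -18
P2 picks the child with the lowest value: B (value -18).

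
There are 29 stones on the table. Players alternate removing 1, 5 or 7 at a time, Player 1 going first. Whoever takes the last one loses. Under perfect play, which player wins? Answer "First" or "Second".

Second

Positions where the player to move wins (W) vs loses (L):
i:   0  1  2  3  4  5  6  7  8  9 10 11 12 13 14 15 16 17 18 19 20 21 22 23 24 25 26 27 28 29
     W  L  W  L  W  L  W  L  W  L  W  L  W  L  W  L  W  L  W  L  W  L  W  L  W  L  W  L  W  L
Position 29 is L, so the second player wins.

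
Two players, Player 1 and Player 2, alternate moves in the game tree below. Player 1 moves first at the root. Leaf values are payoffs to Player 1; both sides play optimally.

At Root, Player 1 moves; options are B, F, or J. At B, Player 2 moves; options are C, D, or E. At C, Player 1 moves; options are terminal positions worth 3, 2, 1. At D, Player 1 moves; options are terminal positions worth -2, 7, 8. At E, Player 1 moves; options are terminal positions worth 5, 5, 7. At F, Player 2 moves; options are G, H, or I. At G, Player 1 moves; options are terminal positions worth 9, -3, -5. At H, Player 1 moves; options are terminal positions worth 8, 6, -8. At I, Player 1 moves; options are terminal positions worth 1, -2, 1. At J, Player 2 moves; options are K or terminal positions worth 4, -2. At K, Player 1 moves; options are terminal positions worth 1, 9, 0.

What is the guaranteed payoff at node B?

C: max(3, 2, 1) = 3
D: max(-2, 7, 8) = 8
E: max(5, 5, 7) = 7
B: min(3, 8, 7) = 3

3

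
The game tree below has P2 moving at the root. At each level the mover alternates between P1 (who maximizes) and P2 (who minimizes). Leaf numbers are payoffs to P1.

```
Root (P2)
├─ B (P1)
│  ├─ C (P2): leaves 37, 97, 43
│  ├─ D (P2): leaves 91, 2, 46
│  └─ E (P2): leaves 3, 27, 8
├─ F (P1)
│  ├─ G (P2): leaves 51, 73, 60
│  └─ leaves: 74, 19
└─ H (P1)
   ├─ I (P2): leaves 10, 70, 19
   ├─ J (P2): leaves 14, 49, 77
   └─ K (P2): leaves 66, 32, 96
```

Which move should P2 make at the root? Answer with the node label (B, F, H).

H

C (P2): min(37, 97, 43) = 37
D (P2): min(91, 2, 46) = 2
E (P2): min(3, 27, 8) = 3
B (P1): max(37, 2, 3) = 37
G (P2): min(51, 73, 60) = 51
F (P1): max(51, 74, 19) = 74
I (P2): min(10, 70, 19) = 10
J (P2): min(14, 49, 77) = 14
K (P2): min(66, 32, 96) = 32
H (P1): max(10, 14, 32) = 32
Root (P2): min(37, 74, 32) = 32
P2 picks the child with the lowest value: H (value 32).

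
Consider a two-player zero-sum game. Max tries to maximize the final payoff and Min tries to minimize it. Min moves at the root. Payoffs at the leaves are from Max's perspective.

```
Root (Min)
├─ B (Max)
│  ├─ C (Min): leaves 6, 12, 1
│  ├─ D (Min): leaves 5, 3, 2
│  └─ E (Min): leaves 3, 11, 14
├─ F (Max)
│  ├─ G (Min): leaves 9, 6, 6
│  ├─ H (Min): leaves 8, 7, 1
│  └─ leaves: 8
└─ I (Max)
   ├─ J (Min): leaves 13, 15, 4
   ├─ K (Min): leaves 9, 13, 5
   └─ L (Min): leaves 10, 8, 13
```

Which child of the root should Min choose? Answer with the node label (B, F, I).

B

C (Min): min(6, 12, 1) = 1
D (Min): min(5, 3, 2) = 2
E (Min): min(3, 11, 14) = 3
B (Max): max(1, 2, 3) = 3
G (Min): min(9, 6, 6) = 6
H (Min): min(8, 7, 1) = 1
F (Max): max(6, 1, 8) = 8
J (Min): min(13, 15, 4) = 4
K (Min): min(9, 13, 5) = 5
L (Min): min(10, 8, 13) = 8
I (Max): max(4, 5, 8) = 8
Root (Min): min(3, 8, 8) = 3
Min picks the child with the lowest value: B (value 3).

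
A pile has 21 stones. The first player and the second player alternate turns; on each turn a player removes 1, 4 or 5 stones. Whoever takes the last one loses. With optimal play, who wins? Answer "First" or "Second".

First

W/L table (W = player to move can force a win):
i:   0  1  2  3  4  5  6  7  8  9 10 11 12 13 14 15 16 17 18 19 20 21
     W  L  W  L  W  W  W  W  W  L  W  L  W  W  W  W  W  L  W  L  W  W
Position 21 is W, so the first player wins.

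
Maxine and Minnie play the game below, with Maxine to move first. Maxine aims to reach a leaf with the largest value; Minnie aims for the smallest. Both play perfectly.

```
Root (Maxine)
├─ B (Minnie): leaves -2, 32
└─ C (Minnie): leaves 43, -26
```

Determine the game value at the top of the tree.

-2

B (Minnie): min(-2, 32) = -2
C (Minnie): min(43, -26) = -26
Root (Maxine): max(-2, -26) = -2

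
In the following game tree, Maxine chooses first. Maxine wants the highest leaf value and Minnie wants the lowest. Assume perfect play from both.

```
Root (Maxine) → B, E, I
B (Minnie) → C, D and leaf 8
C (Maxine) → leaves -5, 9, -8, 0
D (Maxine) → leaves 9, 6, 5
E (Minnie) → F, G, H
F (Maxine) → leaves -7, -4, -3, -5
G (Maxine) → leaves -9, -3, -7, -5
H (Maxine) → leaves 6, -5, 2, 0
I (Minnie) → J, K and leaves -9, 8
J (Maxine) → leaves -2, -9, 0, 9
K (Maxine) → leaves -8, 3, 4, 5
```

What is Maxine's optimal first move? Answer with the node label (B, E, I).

C (Maxine): max(-5, 9, -8, 0) = 9
D (Maxine): max(9, 6, 5) = 9
B (Minnie): min(9, 9, 8) = 8
F (Maxine): max(-7, -4, -3, -5) = -3
G (Maxine): max(-9, -3, -7, -5) = -3
H (Maxine): max(6, -5, 2, 0) = 6
E (Minnie): min(-3, -3, 6) = -3
J (Maxine): max(-2, -9, 0, 9) = 9
K (Maxine): max(-8, 3, 4, 5) = 5
I (Minnie): min(9, 5, -9, 8) = -9
Root (Maxine): max(8, -3, -9) = 8
Maxine picks the child with the highest value: B (value 8).

B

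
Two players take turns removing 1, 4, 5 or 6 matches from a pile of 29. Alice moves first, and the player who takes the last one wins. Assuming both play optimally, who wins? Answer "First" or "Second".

W/L table (W = player to move can force a win):
i:   0  1  2  3  4  5  6  7  8  9 10 11 12 13 14 15 16 17 18 19 20 21 22 23 24 25 26 27 28 29
     L  W  L  W  W  W  W  W  W  L  W  L  W  W  W  W  W  W  L  W  L  W  W  W  W  W  W  L  W  L
Position 29 is L, so the second player wins.

Second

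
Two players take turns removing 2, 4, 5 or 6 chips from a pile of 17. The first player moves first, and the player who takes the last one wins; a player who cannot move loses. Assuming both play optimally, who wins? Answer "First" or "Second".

Second

Positions where the player to move wins (W) vs loses (L):
i:   0  1  2  3  4  5  6  7  8  9 10 11 12 13 14 15 16 17
     L  L  W  W  W  W  W  W  L  L  W  W  W  W  W  W  L  L
Position 17 is L, so the second player wins.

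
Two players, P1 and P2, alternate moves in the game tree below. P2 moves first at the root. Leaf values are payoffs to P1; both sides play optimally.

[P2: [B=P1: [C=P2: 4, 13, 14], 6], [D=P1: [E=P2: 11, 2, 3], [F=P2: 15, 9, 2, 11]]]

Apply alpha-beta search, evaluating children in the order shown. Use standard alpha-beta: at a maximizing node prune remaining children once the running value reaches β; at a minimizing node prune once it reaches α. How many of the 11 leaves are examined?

C [α=-∞,β=+∞]: v=4
B [α=-∞,β=+∞]: v=6
E [α=-∞,β=6]: v=2
F [α=2,β=6]: v=2 after child 3 ≤ α → α-cutoff, skip 1
D [α=-∞,β=6]: v=2
Root [α=-∞,β=+∞]: v=2
Leaves evaluated: 10 of 11.

10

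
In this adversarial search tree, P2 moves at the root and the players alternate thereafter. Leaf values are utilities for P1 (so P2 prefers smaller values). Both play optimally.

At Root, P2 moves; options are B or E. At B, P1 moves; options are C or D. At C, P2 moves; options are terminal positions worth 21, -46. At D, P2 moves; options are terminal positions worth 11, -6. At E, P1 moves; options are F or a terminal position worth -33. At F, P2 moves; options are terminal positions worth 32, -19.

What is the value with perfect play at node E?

F: min(32, -19) = -19
E: max(-19, -33) = -19

-19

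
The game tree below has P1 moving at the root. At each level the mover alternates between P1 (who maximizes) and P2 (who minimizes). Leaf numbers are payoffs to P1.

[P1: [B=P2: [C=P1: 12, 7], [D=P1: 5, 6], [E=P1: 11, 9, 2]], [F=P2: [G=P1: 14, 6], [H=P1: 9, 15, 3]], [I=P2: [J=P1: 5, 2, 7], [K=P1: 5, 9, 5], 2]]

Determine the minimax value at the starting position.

C (P1): max(12, 7) = 12
D (P1): max(5, 6) = 6
E (P1): max(11, 9, 2) = 11
B (P2): min(12, 6, 11) = 6
G (P1): max(14, 6) = 14
H (P1): max(9, 15, 3) = 15
F (P2): min(14, 15) = 14
J (P1): max(5, 2, 7) = 7
K (P1): max(5, 9, 5) = 9
I (P2): min(7, 9, 2) = 2
Root (P1): max(6, 14, 2) = 14

14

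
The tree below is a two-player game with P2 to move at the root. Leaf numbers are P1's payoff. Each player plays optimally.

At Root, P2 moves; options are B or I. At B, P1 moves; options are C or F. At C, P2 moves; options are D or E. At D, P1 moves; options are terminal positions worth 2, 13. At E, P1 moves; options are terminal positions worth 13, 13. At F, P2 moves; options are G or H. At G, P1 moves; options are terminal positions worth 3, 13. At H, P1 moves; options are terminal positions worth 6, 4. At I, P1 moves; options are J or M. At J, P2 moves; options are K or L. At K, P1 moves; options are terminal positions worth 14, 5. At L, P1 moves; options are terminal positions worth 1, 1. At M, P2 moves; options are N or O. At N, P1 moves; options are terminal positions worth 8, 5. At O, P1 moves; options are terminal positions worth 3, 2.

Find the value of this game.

3

D (P1): max(2, 13) = 13
E (P1): max(13, 13) = 13
C (P2): min(13, 13) = 13
G (P1): max(3, 13) = 13
H (P1): max(6, 4) = 6
F (P2): min(13, 6) = 6
B (P1): max(13, 6) = 13
K (P1): max(14, 5) = 14
L (P1): max(1, 1) = 1
J (P2): min(14, 1) = 1
N (P1): max(8, 5) = 8
O (P1): max(3, 2) = 3
M (P2): min(8, 3) = 3
I (P1): max(1, 3) = 3
Root (P2): min(13, 3) = 3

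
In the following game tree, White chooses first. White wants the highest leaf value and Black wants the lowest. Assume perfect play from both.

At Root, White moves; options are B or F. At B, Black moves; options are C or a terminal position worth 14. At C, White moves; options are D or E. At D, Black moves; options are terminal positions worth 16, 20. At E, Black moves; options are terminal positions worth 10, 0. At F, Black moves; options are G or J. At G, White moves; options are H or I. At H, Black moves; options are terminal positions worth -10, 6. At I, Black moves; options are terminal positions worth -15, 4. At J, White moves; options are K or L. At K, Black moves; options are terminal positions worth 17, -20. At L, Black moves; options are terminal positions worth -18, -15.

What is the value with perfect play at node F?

H: min(-10, 6) = -10
I: min(-15, 4) = -15
G: max(-10, -15) = -10
K: min(17, -20) = -20
L: min(-18, -15) = -18
J: max(-20, -18) = -18
F: min(-10, -18) = -18

-18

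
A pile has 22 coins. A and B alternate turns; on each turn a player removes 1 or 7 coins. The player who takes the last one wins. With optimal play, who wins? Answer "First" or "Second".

Positions where the player to move wins (W) vs loses (L):
i:   0  1  2  3  4  5  6  7  8  9 10 11 12 13 14 15 16 17 18 19 20 21 22
     L  W  L  W  L  W  L  W  L  W  L  W  L  W  L  W  L  W  L  W  L  W  L
Position 22 is L, so the second player wins.

Second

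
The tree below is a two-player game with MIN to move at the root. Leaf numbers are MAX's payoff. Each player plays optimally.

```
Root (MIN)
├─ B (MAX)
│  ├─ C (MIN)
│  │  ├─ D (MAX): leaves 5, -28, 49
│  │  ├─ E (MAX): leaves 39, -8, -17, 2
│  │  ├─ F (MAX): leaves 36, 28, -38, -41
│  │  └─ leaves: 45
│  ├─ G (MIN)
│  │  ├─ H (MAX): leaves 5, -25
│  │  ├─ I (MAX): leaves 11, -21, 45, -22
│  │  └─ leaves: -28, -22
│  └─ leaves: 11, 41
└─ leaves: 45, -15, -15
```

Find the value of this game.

D (MAX): max(5, -28, 49) = 49
E (MAX): max(39, -8, -17, 2) = 39
F (MAX): max(36, 28, -38, -41) = 36
C (MIN): min(49, 39, 36, 45) = 36
H (MAX): max(5, -25) = 5
I (MAX): max(11, -21, 45, -22) = 45
G (MIN): min(5, 45, -28, -22) = -28
B (MAX): max(36, -28, 11, 41) = 41
Root (MIN): min(41, 45, -15, -15) = -15

-15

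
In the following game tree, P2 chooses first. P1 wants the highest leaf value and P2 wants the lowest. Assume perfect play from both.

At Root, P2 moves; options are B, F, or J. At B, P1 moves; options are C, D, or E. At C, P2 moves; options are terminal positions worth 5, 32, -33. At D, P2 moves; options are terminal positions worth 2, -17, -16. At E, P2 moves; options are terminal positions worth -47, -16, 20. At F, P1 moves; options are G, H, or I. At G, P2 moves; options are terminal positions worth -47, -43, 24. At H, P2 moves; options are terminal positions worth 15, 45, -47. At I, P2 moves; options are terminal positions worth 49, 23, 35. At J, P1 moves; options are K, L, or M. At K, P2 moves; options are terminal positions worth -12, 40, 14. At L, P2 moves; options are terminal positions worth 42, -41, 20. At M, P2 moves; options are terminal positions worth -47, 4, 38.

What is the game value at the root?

C (P2): min(5, 32, -33) = -33
D (P2): min(2, -17, -16) = -17
E (P2): min(-47, -16, 20) = -47
B (P1): max(-33, -17, -47) = -17
G (P2): min(-47, -43, 24) = -47
H (P2): min(15, 45, -47) = -47
I (P2): min(49, 23, 35) = 23
F (P1): max(-47, -47, 23) = 23
K (P2): min(-12, 40, 14) = -12
L (P2): min(42, -41, 20) = -41
M (P2): min(-47, 4, 38) = -47
J (P1): max(-12, -41, -47) = -12
Root (P2): min(-17, 23, -12) = -17

-17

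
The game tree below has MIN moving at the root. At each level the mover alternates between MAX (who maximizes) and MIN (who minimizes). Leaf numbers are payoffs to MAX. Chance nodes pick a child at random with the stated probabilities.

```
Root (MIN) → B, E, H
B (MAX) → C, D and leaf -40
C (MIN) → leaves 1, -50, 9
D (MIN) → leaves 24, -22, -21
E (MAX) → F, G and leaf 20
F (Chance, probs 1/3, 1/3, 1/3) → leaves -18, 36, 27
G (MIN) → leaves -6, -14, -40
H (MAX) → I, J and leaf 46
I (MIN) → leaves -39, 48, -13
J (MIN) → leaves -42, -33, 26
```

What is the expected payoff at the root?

-22

C (MIN): min(1, -50, 9) = -50
D (MIN): min(24, -22, -21) = -22
B (MAX): max(-50, -22, -40) = -22
F (Chance): 1/3·-18 + 1/3·36 + 1/3·27 = 15
G (MIN): min(-6, -14, -40) = -40
E (MAX): max(15, -40, 20) = 20
I (MIN): min(-39, 48, -13) = -39
J (MIN): min(-42, -33, 26) = -42
H (MAX): max(-39, -42, 46) = 46
Root (MIN): min(-22, 20, 46) = -22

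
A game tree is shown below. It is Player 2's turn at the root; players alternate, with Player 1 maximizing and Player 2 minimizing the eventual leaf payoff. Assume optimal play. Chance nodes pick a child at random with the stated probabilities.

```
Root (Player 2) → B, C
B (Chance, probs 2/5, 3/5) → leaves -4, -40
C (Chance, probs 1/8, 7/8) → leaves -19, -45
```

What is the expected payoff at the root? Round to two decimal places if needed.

B (Chance): 2/5·-4 + 3/5·-40 = -25.6
C (Chance): 1/8·-19 + 7/8·-45 = -41.75
Root (Player 2): min(-25.6, -41.75) = -41.75

-41.75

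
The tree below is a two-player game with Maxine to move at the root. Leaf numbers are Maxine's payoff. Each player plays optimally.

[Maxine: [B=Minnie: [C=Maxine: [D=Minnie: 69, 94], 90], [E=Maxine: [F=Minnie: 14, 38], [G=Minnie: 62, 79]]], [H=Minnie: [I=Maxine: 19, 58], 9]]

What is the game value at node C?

D: min(69, 94) = 69
C: max(69, 90) = 90

90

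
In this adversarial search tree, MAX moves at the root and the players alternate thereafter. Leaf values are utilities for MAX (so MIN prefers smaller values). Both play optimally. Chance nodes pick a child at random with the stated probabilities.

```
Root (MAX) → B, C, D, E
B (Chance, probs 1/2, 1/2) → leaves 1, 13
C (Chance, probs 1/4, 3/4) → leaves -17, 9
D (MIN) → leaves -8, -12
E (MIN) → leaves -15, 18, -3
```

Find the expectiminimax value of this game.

B (Chance): 1/2·1 + 1/2·13 = 7
C (Chance): 1/4·-17 + 3/4·9 = 2.5
D (MIN): min(-8, -12) = -12
E (MIN): min(-15, 18, -3) = -15
Root (MAX): max(7, 2.5, -12, -15) = 7

7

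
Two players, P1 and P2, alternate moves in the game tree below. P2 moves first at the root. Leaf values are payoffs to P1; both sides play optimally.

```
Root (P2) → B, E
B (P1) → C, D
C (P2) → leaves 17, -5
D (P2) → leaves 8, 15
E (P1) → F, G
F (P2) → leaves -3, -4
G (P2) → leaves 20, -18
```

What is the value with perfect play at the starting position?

-4

C (P2): min(17, -5) = -5
D (P2): min(8, 15) = 8
B (P1): max(-5, 8) = 8
F (P2): min(-3, -4) = -4
G (P2): min(20, -18) = -18
E (P1): max(-4, -18) = -4
Root (P2): min(8, -4) = -4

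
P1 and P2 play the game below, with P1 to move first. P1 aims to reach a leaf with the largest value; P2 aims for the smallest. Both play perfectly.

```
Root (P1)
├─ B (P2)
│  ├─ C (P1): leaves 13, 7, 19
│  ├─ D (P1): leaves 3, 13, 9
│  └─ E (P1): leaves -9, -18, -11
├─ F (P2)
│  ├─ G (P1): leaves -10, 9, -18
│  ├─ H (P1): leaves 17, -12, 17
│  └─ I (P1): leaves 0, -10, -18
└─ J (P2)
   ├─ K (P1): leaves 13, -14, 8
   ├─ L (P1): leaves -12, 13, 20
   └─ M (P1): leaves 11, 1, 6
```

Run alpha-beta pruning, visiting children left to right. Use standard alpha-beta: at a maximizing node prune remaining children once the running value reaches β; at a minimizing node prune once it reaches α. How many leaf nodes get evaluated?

24

C [α=-∞,β=+∞]: v=19
D [α=-∞,β=19]: v=13
E [α=-∞,β=13]: v=-9
B [α=-∞,β=+∞]: v=-9
G [α=-9,β=+∞]: v=9
H [α=-9,β=9]: v=17 after child 1 ≥ β → β-cutoff, skip 2
I [α=-9,β=9]: v=0
F [α=-9,β=+∞]: v=0
K [α=0,β=+∞]: v=13
L [α=0,β=13]: v=13 after child 2 ≥ β → β-cutoff, skip 1
M [α=0,β=13]: v=11
J [α=0,β=+∞]: v=11
Root [α=-∞,β=+∞]: v=11
Leaves evaluated: 24 of 27.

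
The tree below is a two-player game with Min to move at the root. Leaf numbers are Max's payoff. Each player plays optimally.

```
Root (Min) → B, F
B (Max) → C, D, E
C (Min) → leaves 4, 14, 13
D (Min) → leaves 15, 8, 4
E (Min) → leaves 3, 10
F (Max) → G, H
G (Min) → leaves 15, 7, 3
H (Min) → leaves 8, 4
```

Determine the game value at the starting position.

4

C (Min): min(4, 14, 13) = 4
D (Min): min(15, 8, 4) = 4
E (Min): min(3, 10) = 3
B (Max): max(4, 4, 3) = 4
G (Min): min(15, 7, 3) = 3
H (Min): min(8, 4) = 4
F (Max): max(3, 4) = 4
Root (Min): min(4, 4) = 4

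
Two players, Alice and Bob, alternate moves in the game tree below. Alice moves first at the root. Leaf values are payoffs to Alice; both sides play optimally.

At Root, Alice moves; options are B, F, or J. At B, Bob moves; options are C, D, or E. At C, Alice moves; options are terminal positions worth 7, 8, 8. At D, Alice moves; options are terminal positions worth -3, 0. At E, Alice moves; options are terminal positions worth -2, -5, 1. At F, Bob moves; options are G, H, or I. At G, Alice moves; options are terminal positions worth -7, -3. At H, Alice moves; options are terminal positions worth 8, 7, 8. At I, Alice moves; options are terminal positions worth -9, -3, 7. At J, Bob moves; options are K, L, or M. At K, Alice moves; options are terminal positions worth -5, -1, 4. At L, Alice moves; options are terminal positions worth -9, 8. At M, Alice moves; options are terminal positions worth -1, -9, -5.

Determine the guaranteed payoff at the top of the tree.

0

C (Alice): max(7, 8, 8) = 8
D (Alice): max(-3, 0) = 0
E (Alice): max(-2, -5, 1) = 1
B (Bob): min(8, 0, 1) = 0
G (Alice): max(-7, -3) = -3
H (Alice): max(8, 7, 8) = 8
I (Alice): max(-9, -3, 7) = 7
F (Bob): min(-3, 8, 7) = -3
K (Alice): max(-5, -1, 4) = 4
L (Alice): max(-9, 8) = 8
M (Alice): max(-1, -9, -5) = -1
J (Bob): min(4, 8, -1) = -1
Root (Alice): max(0, -3, -1) = 0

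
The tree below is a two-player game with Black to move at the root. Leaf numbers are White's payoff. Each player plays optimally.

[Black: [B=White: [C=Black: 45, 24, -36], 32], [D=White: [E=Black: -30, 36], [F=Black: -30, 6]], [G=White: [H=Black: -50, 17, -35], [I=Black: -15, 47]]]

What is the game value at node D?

E: min(-30, 36) = -30
F: min(-30, 6) = -30
D: max(-30, -30) = -30

-30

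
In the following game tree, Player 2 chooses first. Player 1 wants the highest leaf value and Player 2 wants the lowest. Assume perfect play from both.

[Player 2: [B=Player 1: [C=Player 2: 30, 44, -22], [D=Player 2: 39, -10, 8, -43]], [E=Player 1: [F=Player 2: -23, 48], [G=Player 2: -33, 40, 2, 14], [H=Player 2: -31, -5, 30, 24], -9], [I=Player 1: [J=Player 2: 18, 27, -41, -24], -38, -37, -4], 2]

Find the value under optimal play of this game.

-22

C (Player 2): min(30, 44, -22) = -22
D (Player 2): min(39, -10, 8, -43) = -43
B (Player 1): max(-22, -43) = -22
F (Player 2): min(-23, 48) = -23
G (Player 2): min(-33, 40, 2, 14) = -33
H (Player 2): min(-31, -5, 30, 24) = -31
E (Player 1): max(-23, -33, -31, -9) = -9
J (Player 2): min(18, 27, -41, -24) = -41
I (Player 1): max(-41, -38, -37, -4) = -4
Root (Player 2): min(-22, -9, -4, 2) = -22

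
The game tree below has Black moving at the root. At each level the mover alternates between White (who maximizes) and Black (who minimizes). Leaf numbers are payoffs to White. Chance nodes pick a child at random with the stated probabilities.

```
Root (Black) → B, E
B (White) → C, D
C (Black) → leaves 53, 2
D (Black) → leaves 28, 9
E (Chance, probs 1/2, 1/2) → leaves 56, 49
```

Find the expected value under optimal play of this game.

C (Black): min(53, 2) = 2
D (Black): min(28, 9) = 9
B (White): max(2, 9) = 9
E (Chance): 1/2·56 + 1/2·49 = 52.5
Root (Black): min(9, 52.5) = 9

9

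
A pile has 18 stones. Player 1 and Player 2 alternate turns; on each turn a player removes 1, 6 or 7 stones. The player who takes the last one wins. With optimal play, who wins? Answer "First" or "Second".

Mark each pile size as W (mover wins) or L (mover loses):
i:   0  1  2  3  4  5  6  7  8  9 10 11 12 13 14 15 16 17 18
     L  W  L  W  L  W  W  W  W  W  W  W  L  W  L  W  L  W  W
Position 18 is W, so the first player wins.

First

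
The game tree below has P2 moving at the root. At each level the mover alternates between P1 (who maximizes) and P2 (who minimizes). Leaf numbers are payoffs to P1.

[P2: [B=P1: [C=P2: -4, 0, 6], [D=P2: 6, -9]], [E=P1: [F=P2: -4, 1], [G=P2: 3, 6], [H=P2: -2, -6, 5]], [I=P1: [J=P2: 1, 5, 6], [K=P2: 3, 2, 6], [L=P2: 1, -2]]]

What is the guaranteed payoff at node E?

F: min(-4, 1) = -4
G: min(3, 6) = 3
H: min(-2, -6, 5) = -6
E: max(-4, 3, -6) = 3

3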